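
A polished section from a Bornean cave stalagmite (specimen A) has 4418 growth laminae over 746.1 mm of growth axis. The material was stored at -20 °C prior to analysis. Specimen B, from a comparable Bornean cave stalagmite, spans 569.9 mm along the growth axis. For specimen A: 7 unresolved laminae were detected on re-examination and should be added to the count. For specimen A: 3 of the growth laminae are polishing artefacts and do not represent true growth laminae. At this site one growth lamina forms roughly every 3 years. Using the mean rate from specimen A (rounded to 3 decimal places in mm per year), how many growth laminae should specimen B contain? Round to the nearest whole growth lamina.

3392 growth laminae

Specimen A: after corrections the count is 4418 − 3 + 7 = 4422 growth laminae.
Specimen A: 4422 growth laminae at 3 years each span 4422 × 3 = 13266 years.
A: Extension rate ≈ 746.1 / 13266 = 0.056 mm/yr.
B spans 569.9 / 0.056 = 10176.79 years; at 3 years per growth lamina that is 10176.79 / 3 ≈ 3392 growth laminae.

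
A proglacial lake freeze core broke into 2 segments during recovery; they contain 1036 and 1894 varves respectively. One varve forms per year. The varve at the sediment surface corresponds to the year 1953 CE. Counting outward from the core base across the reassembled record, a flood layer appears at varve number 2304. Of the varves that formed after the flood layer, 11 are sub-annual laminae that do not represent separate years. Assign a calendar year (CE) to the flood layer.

Total varves = 1036 + 1894 = 2930.
2930 − 2304 = 626 varves lie beyond the flood layer toward the sediment surface.
Excluding 11 false varves: 626 − 11 = 615.
Counting back 615 years from 1953 CE places the flood layer in 1953 − 615 = 1338 CE.

1338 CE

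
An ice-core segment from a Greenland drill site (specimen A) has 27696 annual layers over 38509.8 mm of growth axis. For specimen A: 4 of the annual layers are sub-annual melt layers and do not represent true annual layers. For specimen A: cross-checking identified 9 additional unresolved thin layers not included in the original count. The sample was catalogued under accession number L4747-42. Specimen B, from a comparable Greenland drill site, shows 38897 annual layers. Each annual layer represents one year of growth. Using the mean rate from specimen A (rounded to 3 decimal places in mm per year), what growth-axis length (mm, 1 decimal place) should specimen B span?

54066.8 mm

Specimen A: true annual layer count = 27696 − 4 + 9 = 27701.
A: 38509.8 mm over 27701 years gives 38509.8 / 27701 ≈ 1.390 mm/yr.
B's length ≈ 1.390 × 38897 = 54066.8 mm.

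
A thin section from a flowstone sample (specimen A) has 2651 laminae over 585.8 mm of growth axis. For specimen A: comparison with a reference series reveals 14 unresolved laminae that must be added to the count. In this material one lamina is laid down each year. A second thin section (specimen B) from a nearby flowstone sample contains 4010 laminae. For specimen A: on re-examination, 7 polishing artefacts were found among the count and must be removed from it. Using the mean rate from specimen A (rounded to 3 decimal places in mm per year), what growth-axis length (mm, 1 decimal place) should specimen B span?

Specimen A: correcting the raw count gives 2651 − 7 + 14 = 2658 true laminae.
A: Extension rate ≈ 585.8 / 2658 = 0.220 mm per year.
Length of B = 0.220 × 4010 = 882.2 mm.

882.2 mm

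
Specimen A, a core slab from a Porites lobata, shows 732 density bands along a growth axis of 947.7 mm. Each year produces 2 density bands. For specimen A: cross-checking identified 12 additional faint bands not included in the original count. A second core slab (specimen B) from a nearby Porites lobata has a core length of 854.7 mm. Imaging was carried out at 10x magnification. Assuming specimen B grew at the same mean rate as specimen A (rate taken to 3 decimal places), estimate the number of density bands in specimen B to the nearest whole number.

Specimen A: true density band count = 732 + 12 = 744.
Specimen A: dividing by 2 density bands per year: 744 / 2 = 372 years.
A: 947.7 mm over 372 years gives 947.7 / 372 ≈ 2.548 mm/year.
Specimen B: 854.7 mm / 2.548 mm per year = 335.44 years; at 2 density bands per year that is 335.44 × 2 ≈ 671 density bands.

671 density bands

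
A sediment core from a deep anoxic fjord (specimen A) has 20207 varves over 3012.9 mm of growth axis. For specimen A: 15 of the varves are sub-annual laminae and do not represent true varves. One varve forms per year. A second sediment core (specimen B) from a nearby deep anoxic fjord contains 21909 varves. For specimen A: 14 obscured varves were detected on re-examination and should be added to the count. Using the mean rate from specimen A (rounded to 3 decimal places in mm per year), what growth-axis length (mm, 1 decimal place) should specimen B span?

Specimen A: after corrections the count is 20207 − 15 + 14 = 20206 varves.
A: 3012.9 mm over 20206 years gives 3012.9 / 20206 ≈ 0.149 mm/yr.
For B, 0.149 mm/year × 21909 years = 3264.4 mm.

3264.4 mm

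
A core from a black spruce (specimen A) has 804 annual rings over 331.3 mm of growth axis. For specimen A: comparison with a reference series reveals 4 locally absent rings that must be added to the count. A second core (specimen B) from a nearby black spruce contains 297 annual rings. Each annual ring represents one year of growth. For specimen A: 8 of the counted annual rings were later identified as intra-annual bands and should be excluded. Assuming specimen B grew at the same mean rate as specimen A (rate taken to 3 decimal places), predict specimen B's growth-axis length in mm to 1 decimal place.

Specimen A: adjusted count: 804 − 8 + 4 = 800 annual rings.
A: 331.3 mm over 800 years gives 331.3 / 800 ≈ 0.414 mm per year.
Length of B = 0.414 × 297 = 123.0 mm.

123.0 mm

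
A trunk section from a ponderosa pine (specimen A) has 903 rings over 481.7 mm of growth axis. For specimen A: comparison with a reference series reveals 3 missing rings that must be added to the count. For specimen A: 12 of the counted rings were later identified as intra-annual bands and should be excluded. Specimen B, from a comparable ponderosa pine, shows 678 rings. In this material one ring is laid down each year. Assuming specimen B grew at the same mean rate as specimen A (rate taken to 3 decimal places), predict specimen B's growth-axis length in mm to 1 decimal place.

365.4 mm

Specimen A: correcting the raw count gives 903 − 12 + 3 = 894 true rings.
A: Mean rate = 481.7 mm / 894 years ≈ 0.539 mm/year.
B's length ≈ 0.539 × 678 = 365.4 mm.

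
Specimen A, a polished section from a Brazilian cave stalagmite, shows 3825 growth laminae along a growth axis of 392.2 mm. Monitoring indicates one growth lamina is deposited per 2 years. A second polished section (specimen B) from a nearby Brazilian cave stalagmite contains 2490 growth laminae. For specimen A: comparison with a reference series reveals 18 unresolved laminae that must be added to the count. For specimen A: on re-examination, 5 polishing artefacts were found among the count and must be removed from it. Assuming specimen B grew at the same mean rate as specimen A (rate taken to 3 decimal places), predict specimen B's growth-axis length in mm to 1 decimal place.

254.0 mm

Specimen A: after corrections the count is 3825 − 5 + 18 = 3838 growth laminae.
Specimen A: at 2 years per growth lamina, 3838 × 2 = 7676 years.
A: Mean rate = 392.2 mm / 7676 years ≈ 0.051 mm/year.
Specimen B: multiplying by 2 years per growth lamina: 2490 × 2 = 4980 years. For B, 0.051 mm/year × 4980 years = 254.0 mm.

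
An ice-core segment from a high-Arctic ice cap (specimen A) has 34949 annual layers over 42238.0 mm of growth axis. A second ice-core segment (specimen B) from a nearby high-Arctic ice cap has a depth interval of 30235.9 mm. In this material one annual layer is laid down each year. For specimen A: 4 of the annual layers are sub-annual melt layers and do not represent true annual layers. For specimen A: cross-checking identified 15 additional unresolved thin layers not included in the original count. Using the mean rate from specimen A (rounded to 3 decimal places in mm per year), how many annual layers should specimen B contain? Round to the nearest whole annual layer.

Specimen A: correcting the raw count gives 34949 − 4 + 15 = 34960 true annual layers.
A: 42238.0 mm over 34960 years gives 42238.0 / 34960 ≈ 1.208 mm/yr.
Specimen B: 30235.9 mm / 1.208 mm per year = 25029.72 years ≈ 25030 annual layers.

25030 annual layers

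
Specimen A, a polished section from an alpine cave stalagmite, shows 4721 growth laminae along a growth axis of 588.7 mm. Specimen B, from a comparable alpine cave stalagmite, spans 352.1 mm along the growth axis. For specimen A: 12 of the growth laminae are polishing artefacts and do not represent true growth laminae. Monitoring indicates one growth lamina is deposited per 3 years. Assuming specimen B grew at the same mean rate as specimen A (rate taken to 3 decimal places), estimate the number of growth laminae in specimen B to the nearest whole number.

2794 growth laminae

Specimen A: after corrections the count is 4721 − 12 = 4709 growth laminae.
Specimen A: at 3 years per growth lamina, 4709 × 3 = 14127 years.
A: Extension rate ≈ 588.7 / 14127 = 0.042 mm/year.
Specimen B: 352.1 mm / 0.042 mm per year = 8383.33 years; at 3 years per growth lamina that is 8383.33 / 3 ≈ 2794 growth laminae.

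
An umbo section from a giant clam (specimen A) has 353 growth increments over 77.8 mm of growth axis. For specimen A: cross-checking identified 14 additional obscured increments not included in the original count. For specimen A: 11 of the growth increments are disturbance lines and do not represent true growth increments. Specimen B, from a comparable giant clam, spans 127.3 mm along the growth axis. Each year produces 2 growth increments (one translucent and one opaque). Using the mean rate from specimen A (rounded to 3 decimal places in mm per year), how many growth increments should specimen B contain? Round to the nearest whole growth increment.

583 growth increments

Specimen A: after corrections the count is 353 − 11 + 14 = 356 growth increments.
Specimen A: with 2 growth increments per year, 356 / 2 = 178 years.
A: Extension rate ≈ 77.8 / 178 = 0.437 mm per year.
For B, 127.3 / 0.437 = 291.30 years; at 2 growth increments per year that is 291.30 × 2 ≈ 583 growth increments.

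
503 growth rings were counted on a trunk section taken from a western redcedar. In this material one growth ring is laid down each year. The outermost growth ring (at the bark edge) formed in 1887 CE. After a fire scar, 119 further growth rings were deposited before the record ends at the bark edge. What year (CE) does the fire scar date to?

1768 CE

119 growth rings post-date the fire scar.
The growth ring at the bark edge is 1887 CE, so the fire scar dates to 1887 − 119 = 1768 CE.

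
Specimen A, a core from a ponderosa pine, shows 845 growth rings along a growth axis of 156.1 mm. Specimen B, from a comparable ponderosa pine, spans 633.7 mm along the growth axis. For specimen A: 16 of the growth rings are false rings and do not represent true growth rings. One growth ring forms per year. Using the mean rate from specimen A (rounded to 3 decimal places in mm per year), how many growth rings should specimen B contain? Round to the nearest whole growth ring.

Specimen A: after corrections the count is 845 − 16 = 829 growth rings.
A: Extension rate ≈ 156.1 / 829 = 0.188 mm per year.
For B, 633.7 / 0.188 = 3370.74 years ≈ 3371 growth rings.

3371 growth rings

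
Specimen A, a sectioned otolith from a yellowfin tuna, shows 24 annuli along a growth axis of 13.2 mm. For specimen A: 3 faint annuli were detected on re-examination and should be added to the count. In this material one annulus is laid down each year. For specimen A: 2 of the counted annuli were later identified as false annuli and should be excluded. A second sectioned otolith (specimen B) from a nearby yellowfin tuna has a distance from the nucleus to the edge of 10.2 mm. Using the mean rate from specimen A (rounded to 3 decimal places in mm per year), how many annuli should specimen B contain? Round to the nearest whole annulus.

Specimen A: correcting the raw count gives 24 − 2 + 3 = 25 true annuli.
A: 13.2 mm over 25 years gives 13.2 / 25 ≈ 0.528 mm per year.
For B, 10.2 / 0.528 = 19.32 years ≈ 19 annuli.

19 annuli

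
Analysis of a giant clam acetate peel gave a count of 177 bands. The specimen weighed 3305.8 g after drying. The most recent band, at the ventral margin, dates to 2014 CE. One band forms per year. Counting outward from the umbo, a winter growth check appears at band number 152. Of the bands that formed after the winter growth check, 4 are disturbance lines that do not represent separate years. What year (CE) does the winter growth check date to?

1993 CE

177 − 152 = 25 bands lie beyond the winter growth check toward the ventral margin.
Removing the 4 false bands leaves 25 − 4 = 21 true bands beyond the winter growth check.
2014 − 21 = 1993 CE.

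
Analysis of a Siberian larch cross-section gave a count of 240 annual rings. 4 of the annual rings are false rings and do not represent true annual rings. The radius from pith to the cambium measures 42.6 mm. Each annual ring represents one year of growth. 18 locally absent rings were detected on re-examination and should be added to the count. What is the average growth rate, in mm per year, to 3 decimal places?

Adjusted count: 240 − 4 + 18 = 254 annual rings.
Mean rate = 42.6 mm / 254 years ≈ 0.168 mm per year.

0.168 mm per year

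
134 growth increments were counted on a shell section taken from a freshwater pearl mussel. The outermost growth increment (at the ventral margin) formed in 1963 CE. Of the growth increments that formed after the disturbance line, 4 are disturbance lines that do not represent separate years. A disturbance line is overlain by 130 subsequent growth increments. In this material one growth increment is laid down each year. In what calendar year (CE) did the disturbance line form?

1837 CE

There are 130 growth increments younger than the disturbance line.
Excluding 4 false growth increments: 130 − 4 = 126.
The growth increment at the ventral margin is 1963 CE, so the disturbance line dates to 1963 − 126 = 1837 CE.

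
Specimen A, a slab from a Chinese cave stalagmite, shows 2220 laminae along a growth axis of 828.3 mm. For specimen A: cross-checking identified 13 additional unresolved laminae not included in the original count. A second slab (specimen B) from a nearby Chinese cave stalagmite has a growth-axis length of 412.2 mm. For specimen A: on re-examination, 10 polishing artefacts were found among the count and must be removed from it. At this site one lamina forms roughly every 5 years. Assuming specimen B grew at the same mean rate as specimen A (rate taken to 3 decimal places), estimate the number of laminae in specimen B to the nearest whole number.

1099 laminae

Specimen A: after corrections the count is 2220 − 10 + 13 = 2223 laminae.
Specimen A: multiplying by 5 years per lamina: 2223 × 5 = 11115 years.
A: 828.3 mm over 11115 years gives 828.3 / 11115 ≈ 0.075 mm per year.
For B, 412.2 / 0.075 = 5496.00 years; at 5 years per lamina that is 5496.00 / 5 ≈ 1099 laminae.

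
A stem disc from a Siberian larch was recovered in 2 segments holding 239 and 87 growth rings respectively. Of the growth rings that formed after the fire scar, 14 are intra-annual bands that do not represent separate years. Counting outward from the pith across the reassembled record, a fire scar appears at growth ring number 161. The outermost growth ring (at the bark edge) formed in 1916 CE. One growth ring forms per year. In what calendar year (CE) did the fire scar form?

Total growth rings = 239 + 87 = 326.
Between growth ring 161 and the bark edge there are 326 − 161 = 165 growth rings.
Excluding 14 false growth rings: 165 − 14 = 151.
1916 − 151 = 1765 CE.

1765 CE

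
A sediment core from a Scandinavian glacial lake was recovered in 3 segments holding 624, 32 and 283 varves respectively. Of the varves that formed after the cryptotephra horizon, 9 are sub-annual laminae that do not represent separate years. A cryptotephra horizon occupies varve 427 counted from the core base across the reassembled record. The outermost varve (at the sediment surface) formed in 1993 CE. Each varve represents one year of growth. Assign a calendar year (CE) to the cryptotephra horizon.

1490 CE

Total varves = 624 + 32 + 283 = 939.
Between varve 427 and the sediment surface there are 939 − 427 = 512 varves.
Excluding 9 false varves: 512 − 9 = 503.
1993 − 503 = 1490 CE.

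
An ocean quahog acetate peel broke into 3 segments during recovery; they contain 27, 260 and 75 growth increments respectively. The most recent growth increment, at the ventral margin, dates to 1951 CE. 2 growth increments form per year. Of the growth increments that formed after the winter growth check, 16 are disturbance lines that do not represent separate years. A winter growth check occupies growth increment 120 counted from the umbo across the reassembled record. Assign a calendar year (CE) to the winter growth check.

Total growth increments = 27 + 260 + 75 = 362.
362 − 120 = 242 growth increments lie beyond the winter growth check toward the ventral margin.
Removing the 16 false growth increments leaves 242 − 16 = 226 true growth increments beyond the winter growth check.
Dividing by 2 growth increments per year: 226 / 2 = 113 years.
Counting back 113 years from 1951 CE places the winter growth check in 1951 − 113 = 1838 CE.

1838 CE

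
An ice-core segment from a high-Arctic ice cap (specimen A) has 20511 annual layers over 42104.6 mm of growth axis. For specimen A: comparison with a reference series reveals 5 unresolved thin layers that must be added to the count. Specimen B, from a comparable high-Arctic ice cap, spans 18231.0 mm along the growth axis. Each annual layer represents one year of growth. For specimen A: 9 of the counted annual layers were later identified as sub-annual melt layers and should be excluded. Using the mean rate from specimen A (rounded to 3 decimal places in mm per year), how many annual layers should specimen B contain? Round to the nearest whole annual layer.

Specimen A: after corrections the count is 20511 − 9 + 5 = 20507 annual layers.
A: Extension rate ≈ 42104.6 / 20507 = 2.053 mm per year.
Specimen B: 18231.0 mm / 2.053 mm per year = 8880.18 years ≈ 8880 annual layers.

8880 annual layers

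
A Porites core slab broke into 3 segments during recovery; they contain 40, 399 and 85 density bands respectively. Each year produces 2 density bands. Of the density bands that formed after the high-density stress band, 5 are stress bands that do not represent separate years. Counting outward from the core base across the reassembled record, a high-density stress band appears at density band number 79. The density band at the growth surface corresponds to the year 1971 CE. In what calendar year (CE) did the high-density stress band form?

Total density bands = 40 + 399 + 85 = 524.
The high-density stress band sits at density band 79 from the core base, so 524 − 79 = 445 density bands formed after it.
445 − 5 false = 440 true density bands after the high-density stress band.
With 2 density bands per year, 440 / 2 = 220 years.
Counting back 220 years from 1971 CE places the high-density stress band in 1971 − 220 = 1751 CE.

1751 CE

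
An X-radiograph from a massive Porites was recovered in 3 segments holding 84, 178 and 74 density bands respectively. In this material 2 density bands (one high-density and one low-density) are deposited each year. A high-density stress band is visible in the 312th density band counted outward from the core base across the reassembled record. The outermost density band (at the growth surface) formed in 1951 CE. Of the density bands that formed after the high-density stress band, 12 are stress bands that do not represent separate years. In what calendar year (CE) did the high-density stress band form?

Total density bands = 84 + 178 + 74 = 336.
The high-density stress band sits at density band 312 from the core base, so 336 − 312 = 24 density bands formed after it.
24 − 12 false = 12 true density bands after the high-density stress band.
12 density bands at 2 per year is 12 / 2 = 6 years.
The density band at the growth surface is 1951 CE, so the high-density stress band dates to 1951 − 6 = 1945 CE.

1945 CE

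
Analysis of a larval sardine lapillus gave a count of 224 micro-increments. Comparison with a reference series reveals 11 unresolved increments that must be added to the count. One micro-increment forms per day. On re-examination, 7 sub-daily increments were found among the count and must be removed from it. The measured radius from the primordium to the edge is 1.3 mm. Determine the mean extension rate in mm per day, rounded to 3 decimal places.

0.006 mm per day

Correcting the raw count gives 224 − 7 + 11 = 228 true micro-increments.
Extension rate ≈ 1.3 / 228 = 0.006 mm per day.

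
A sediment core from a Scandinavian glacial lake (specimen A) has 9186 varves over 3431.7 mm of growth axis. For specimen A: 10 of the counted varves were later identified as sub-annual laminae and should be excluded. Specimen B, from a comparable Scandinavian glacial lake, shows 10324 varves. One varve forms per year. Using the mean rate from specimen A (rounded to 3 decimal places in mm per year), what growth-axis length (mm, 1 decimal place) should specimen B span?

Specimen A: correcting the raw count gives 9186 − 10 = 9176 true varves.
A: 3431.7 mm over 9176 years gives 3431.7 / 9176 ≈ 0.374 mm/year.
Length of B = 0.374 × 10324 = 3861.2 mm.

3861.2 mm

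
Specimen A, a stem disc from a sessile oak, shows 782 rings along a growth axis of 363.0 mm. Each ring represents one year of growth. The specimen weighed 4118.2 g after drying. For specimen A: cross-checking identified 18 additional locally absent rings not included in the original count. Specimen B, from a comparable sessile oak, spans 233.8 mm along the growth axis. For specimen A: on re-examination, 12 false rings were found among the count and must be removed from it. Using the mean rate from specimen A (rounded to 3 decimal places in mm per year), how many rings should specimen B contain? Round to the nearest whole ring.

Specimen A: adjusted count: 782 − 12 + 18 = 788 rings.
A: Mean rate = 363.0 mm / 788 years ≈ 0.461 mm per year.
B spans 233.8 / 0.461 = 507.16 years ≈ 507 rings.

507 rings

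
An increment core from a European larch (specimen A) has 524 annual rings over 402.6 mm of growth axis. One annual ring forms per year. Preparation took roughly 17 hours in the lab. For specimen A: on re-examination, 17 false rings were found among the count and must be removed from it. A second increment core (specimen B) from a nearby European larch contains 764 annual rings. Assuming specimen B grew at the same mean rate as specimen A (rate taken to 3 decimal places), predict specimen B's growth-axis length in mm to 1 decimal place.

Specimen A: correcting the raw count gives 524 − 17 = 507 true annual rings.
A: 402.6 mm over 507 years gives 402.6 / 507 ≈ 0.794 mm/year.
For B, 0.794 mm/year × 764 years = 606.6 mm.

606.6 mm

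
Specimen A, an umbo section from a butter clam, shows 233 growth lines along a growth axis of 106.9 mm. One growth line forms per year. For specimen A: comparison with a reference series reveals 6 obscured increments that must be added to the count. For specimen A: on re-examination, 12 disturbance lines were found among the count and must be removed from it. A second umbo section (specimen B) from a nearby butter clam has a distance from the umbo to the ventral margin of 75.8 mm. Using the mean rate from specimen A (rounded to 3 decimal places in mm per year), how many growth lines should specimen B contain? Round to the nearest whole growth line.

161 growth lines

Specimen A: true growth line count = 233 − 12 + 6 = 227.
A: Extension rate ≈ 106.9 / 227 = 0.471 mm/yr.
B spans 75.8 / 0.471 = 160.93 years ≈ 161 growth lines.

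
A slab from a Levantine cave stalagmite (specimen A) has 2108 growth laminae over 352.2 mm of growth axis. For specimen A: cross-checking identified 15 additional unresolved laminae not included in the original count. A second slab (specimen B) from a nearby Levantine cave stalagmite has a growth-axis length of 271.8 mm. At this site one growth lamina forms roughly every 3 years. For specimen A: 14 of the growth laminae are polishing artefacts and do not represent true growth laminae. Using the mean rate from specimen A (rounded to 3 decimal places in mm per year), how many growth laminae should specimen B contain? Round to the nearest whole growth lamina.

1618 growth laminae

Specimen A: correcting the raw count gives 2108 − 14 + 15 = 2109 true growth laminae.
Specimen A: 2109 growth laminae at 3 years each span 2109 × 3 = 6327 years.
A: Extension rate ≈ 352.2 / 6327 = 0.056 mm/year.
For B, 271.8 / 0.056 = 4853.57 years; at 3 years per growth lamina that is 4853.57 / 3 ≈ 1618 growth laminae.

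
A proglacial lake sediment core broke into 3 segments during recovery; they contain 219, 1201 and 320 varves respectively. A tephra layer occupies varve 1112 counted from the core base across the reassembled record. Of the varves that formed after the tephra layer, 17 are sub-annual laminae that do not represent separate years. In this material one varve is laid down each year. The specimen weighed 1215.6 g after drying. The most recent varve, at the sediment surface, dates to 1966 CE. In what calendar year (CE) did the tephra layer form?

Total varves = 219 + 1201 + 320 = 1740.
The tephra layer sits at varve 1112 from the core base, so 1740 − 1112 = 628 varves formed after it.
628 − 17 false = 611 true varves after the tephra layer.
1966 − 611 = 1355 CE.

1355 CE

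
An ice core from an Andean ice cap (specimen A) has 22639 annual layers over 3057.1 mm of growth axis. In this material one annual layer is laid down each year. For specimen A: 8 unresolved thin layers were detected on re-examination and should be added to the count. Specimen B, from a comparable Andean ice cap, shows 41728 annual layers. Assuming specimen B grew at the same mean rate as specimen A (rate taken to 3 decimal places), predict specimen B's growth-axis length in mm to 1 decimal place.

5633.3 mm

Specimen A: correcting the raw count gives 22639 + 8 = 22647 true annual layers.
A: 3057.1 mm over 22647 years gives 3057.1 / 22647 ≈ 0.135 mm per year.
For B, 0.135 mm/year × 41728 years = 5633.3 mm.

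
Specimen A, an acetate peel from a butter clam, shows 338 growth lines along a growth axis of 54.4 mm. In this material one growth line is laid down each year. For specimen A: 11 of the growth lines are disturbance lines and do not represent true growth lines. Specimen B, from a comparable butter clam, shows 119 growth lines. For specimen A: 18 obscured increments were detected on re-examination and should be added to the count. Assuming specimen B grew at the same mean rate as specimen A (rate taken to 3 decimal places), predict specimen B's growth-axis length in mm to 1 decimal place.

18.8 mm

Specimen A: true growth line count = 338 − 11 + 18 = 345.
A: 54.4 mm over 345 years gives 54.4 / 345 ≈ 0.158 mm/yr.
For B, 0.158 mm/year × 119 years = 18.8 mm.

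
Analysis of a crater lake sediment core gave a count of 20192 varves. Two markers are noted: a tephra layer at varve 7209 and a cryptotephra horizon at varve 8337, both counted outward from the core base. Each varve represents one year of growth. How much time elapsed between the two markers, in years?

8337 − 7209 = 1128 varves lie between the two events.
That is 1128 years at one varve per year.

1128 years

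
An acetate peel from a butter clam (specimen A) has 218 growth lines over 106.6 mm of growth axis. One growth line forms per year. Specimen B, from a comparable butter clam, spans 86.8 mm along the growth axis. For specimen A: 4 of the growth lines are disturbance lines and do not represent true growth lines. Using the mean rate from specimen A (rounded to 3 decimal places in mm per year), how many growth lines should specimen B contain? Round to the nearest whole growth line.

Specimen A: after corrections the count is 218 − 4 = 214 growth lines.
A: Mean rate = 106.6 mm / 214 years ≈ 0.498 mm per year.
B spans 86.8 / 0.498 = 174.30 years ≈ 174 growth lines.

174 growth lines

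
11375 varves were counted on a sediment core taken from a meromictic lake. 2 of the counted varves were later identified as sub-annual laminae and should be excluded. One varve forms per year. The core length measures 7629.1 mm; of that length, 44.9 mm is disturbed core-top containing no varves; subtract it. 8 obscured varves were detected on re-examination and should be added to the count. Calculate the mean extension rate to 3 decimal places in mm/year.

After corrections the count is 11375 − 2 + 8 = 11381 varves.
The growth record spans 7629.1 − 44.9 = 7584.2 mm.
Mean rate = 7584.2 mm / 11381 years ≈ 0.666 mm/year.

0.666 mm/year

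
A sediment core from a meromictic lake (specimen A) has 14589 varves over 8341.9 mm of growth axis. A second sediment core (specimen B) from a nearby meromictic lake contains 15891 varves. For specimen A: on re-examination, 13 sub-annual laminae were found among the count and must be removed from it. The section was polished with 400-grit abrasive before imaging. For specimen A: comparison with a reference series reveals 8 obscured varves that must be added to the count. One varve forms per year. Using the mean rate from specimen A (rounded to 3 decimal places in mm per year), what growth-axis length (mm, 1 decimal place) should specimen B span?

Specimen A: correcting the raw count gives 14589 − 13 + 8 = 14584 true varves.
A: Mean rate = 8341.9 mm / 14584 years ≈ 0.572 mm per year.
B's length ≈ 0.572 × 15891 = 9089.7 mm.

9089.7 mm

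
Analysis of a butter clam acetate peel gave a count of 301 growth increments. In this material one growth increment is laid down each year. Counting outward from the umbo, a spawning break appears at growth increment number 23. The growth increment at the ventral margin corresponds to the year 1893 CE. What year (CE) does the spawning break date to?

The spawning break sits at growth increment 23 from the umbo, so 301 − 23 = 278 growth increments formed after it.
1893 − 278 = 1615 CE.

1615 CE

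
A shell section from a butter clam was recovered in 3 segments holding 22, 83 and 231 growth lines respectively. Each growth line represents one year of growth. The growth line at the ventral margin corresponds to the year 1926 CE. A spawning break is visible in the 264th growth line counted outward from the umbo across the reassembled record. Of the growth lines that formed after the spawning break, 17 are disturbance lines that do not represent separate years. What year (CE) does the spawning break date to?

1871 CE

Total growth lines = 22 + 83 + 231 = 336.
Between growth line 264 and the ventral margin there are 336 − 264 = 72 growth lines.
Removing the 17 false growth lines leaves 72 − 17 = 55 true growth lines beyond the spawning break.
Counting back 55 years from 1926 CE places the spawning break in 1926 − 55 = 1871 CE.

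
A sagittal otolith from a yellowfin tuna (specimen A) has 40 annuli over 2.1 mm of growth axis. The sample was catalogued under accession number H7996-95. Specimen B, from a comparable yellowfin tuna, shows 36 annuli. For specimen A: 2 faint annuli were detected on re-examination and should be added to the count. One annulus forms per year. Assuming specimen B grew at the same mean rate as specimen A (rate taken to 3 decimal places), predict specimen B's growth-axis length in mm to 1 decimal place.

Specimen A: after corrections the count is 40 + 2 = 42 annuli.
A: 2.1 mm over 42 years gives 2.1 / 42 ≈ 0.050 mm/yr.
Length of B = 0.050 × 36 = 1.8 mm.

1.8 mm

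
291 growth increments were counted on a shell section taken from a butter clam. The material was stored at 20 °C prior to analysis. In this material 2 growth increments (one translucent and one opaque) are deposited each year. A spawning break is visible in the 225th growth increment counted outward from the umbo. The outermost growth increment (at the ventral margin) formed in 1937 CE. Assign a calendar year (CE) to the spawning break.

1904 CE

Between growth increment 225 and the ventral margin there are 291 − 225 = 66 growth increments.
66 growth increments at 2 per year is 66 / 2 = 33 years.
The growth increment at the ventral margin is 1937 CE, so the spawning break dates to 1937 − 33 = 1904 CE.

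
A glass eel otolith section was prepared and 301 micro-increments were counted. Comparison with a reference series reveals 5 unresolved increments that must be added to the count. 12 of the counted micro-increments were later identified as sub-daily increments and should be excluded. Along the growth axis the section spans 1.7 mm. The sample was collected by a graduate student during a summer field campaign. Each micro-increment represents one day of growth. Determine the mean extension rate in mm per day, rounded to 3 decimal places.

0.006 mm per day

After corrections the count is 301 − 12 + 5 = 294 micro-increments.
Extension rate ≈ 1.7 / 294 = 0.006 mm per day.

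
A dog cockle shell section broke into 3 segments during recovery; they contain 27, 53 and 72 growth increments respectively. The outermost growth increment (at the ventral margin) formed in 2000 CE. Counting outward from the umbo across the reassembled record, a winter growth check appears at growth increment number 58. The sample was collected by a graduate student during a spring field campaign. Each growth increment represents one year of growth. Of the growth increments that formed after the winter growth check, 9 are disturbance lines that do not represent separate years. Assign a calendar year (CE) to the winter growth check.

Total growth increments = 27 + 53 + 72 = 152.
152 − 58 = 94 growth increments lie beyond the winter growth check toward the ventral margin.
Removing the 9 false growth increments leaves 94 − 9 = 85 true growth increments beyond the winter growth check.
2000 − 85 = 1915 CE.

1915 CE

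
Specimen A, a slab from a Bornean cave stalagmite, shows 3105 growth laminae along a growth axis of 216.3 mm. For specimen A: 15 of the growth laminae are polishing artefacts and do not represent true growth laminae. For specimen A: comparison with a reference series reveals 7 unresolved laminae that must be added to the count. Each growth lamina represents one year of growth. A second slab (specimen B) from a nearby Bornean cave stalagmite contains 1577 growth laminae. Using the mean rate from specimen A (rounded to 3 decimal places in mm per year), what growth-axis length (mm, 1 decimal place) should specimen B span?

Specimen A: after corrections the count is 3105 − 15 + 7 = 3097 growth laminae.
A: 216.3 mm over 3097 years gives 216.3 / 3097 ≈ 0.070 mm/year.
B's length ≈ 0.070 × 1577 = 110.4 mm.

110.4 mm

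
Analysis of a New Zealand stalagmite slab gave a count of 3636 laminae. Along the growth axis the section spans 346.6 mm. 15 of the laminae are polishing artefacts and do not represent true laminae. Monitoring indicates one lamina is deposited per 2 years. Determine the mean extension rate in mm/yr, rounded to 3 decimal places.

True lamina count = 3636 − 15 = 3621.
3621 laminae at 2 years each span 3621 × 2 = 7242 years.
Extension rate ≈ 346.6 / 7242 = 0.048 mm/yr.

0.048 mm/yr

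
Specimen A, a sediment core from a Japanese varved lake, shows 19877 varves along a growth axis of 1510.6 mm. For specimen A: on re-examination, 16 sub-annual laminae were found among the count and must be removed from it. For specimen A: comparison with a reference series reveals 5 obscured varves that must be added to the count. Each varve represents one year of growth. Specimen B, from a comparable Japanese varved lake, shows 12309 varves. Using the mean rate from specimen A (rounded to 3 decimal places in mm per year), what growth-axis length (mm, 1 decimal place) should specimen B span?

Specimen A: after corrections the count is 19877 − 16 + 5 = 19866 varves.
A: 1510.6 mm over 19866 years gives 1510.6 / 19866 ≈ 0.076 mm/year.
Length of B = 0.076 × 12309 = 935.5 mm.

935.5 mm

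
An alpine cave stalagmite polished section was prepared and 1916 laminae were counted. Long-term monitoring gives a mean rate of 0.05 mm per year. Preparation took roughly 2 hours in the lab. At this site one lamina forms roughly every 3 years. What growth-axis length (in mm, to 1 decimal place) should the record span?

1916 laminae at 3 years each span 1916 × 3 = 5748 years.
5748 years at 0.05 mm/year gives 0.05 × 5748 = 287.4 mm.

287.4 mm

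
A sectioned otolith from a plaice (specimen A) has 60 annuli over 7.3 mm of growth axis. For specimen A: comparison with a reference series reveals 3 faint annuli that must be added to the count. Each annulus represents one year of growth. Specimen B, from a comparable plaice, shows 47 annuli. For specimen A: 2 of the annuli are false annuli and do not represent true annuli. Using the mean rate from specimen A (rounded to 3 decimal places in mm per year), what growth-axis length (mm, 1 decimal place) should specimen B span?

Specimen A: correcting the raw count gives 60 − 2 + 3 = 61 true annuli.
A: Extension rate ≈ 7.3 / 61 = 0.120 mm/yr.
For B, 0.120 mm/year × 47 years = 5.6 mm.

5.6 mm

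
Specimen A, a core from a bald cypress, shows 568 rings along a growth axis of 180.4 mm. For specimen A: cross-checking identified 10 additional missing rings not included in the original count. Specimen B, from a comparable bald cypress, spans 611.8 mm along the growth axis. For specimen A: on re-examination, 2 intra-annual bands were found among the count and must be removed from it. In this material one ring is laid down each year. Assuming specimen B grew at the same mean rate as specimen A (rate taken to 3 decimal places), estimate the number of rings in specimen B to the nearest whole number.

Specimen A: adjusted count: 568 − 2 + 10 = 576 rings.
A: Mean rate = 180.4 mm / 576 years ≈ 0.313 mm per year.
Specimen B: 611.8 mm / 0.313 mm per year = 1954.63 years ≈ 1955 rings.

1955 rings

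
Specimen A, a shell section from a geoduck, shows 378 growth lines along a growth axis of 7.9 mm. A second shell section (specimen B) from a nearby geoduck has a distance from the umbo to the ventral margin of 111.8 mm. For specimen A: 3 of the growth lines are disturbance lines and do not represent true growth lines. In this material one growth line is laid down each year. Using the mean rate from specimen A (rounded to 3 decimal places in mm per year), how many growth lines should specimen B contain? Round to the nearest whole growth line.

Specimen A: true growth line count = 378 − 3 = 375.
A: Extension rate ≈ 7.9 / 375 = 0.021 mm per year.
B spans 111.8 / 0.021 = 5323.81 years ≈ 5324 growth lines.

5324 growth lines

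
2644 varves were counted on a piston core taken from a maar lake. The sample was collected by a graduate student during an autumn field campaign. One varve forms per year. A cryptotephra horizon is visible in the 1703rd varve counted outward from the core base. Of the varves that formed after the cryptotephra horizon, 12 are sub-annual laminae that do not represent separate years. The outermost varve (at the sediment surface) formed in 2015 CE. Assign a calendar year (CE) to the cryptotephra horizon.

Between varve 1703 and the sediment surface there are 2644 − 1703 = 941 varves.
941 − 12 false = 929 true varves after the cryptotephra horizon.
The varve at the sediment surface is 2015 CE, so the cryptotephra horizon dates to 2015 − 929 = 1086 CE.

1086 CE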